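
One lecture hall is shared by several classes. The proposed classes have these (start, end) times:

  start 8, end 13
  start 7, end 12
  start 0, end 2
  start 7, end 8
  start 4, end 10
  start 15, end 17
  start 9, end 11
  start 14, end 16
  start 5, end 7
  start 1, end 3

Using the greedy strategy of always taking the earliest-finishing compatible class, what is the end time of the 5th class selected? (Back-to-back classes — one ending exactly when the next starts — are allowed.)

By end time: (0,2), (1,3), (5,7), (7,8), (4,10), (9,11), (7,12), (8,13), (14,16), (15,17).
Pick (0,2); next start ≥ 2 → (5,7); next start ≥ 7 → (7,8); next start ≥ 8 → (9,11); next start ≥ 11 → (14,16).
Selected: (0,2) (5,7) (7,8) (9,11) (14,16)

16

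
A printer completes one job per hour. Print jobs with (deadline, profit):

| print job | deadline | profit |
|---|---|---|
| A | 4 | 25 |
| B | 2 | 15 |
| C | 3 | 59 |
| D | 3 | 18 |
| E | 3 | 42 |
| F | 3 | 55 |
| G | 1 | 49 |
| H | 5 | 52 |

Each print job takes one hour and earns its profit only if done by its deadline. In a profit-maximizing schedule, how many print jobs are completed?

By profit: C(d3,59), F(d3,55), H(d5,52), G(d1,49), E(d3,42), A(d4,25), D(d3,18), B(d2,15)
C→slot 3; F→slot 2; H→slot 5; G→slot 1; E skipped; A→slot 4; D skipped; B skipped.
5 of 8 scheduled.

5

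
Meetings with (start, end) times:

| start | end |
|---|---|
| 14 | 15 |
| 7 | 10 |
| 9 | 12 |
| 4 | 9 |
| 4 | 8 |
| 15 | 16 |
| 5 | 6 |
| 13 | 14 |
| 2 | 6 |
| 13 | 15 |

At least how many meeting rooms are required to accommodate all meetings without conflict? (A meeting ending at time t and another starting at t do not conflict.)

The answer is the maximum number of intervals overlapping at any instant.
starts: [2, 4, 4, 5, 7, 9, 13, 13, 14, 15]
ends:   [6, 6, 8, 9, 10, 12, 14, 15, 15, 16]
s2→1 s4→2 s4→3 s5→4  — peak 4.

4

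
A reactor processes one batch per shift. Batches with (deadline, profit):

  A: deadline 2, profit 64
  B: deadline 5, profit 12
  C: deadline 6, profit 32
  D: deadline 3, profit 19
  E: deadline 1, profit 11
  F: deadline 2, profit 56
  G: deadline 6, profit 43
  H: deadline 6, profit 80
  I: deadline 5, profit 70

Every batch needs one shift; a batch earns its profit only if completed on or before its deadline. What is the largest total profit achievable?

345

Take jobs in profit order; each goes to the latest open slot no later than its deadline.
Profit order: H=80 I=70 A=64 F=56 G=43 C=32 D=19 B=12 E=11
Assign: H→slot 6, I→slot 5, A→slot 2, F→slot 1, G→slot 4, C→slot 3, D skipped, B skipped, E skipped.
Slots: [1:F] [2:A] [3:C] [4:G] [5:I] [6:H]
Profit = 56 + 64 + 32 + 43 + 70 + 80 = 345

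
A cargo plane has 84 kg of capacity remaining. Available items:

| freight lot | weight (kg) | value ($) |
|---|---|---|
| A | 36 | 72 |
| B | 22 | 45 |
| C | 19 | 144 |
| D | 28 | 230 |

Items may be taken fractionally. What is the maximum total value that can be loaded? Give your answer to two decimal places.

449.00

Greedy by value/weight ratio, highest first.
Order: D (230/28=8.21) > C (144/19=7.58) > B (45/22=2.05) > A (72/36=2.00)
Fill: take D (28 @ 230) → take C (19 @ 144) → take B (22 @ 45) → take 15/36 of A → 30.00; 84/84 used.
Total value = 449.00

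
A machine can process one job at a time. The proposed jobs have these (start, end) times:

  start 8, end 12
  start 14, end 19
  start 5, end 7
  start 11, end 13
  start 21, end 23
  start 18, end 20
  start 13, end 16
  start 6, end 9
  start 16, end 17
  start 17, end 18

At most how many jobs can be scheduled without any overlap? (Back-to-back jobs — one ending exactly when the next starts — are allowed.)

7

By end time: (5,7), (6,9), (8,12), (11,13), (13,16), (16,17), (17,18), (14,19), (18,20), (21,23).
Pick (5,7); next start ≥ 7 → (8,12); next start ≥ 12 → (13,16); next start ≥ 16 → (16,17); next start ≥ 17 → (17,18); next start ≥ 18 → (18,20); next start ≥ 20 → (21,23).
Selected 7 jobs.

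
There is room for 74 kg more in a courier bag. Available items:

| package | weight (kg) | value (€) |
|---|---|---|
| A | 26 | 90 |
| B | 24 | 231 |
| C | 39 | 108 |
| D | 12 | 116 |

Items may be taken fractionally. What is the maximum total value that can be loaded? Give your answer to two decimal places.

Greedy by value/weight ratio, highest first.
Ratios (sorted): D 9.67, B 9.62, A 3.46, C 2.77
take D (12 @ 116); take B (24 @ 231); take A (26 @ 90); take 12/39 of C → 33.23. Capacity used 74/74.
Total value = 470.23

470.23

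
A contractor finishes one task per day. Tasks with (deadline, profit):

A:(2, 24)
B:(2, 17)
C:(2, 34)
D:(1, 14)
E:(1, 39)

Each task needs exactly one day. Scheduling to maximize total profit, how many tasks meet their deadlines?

2

By profit: E(d1,39), C(d2,34), A(d2,24), B(d2,17), D(d1,14)
E→slot 1; C→slot 2; A skipped; B skipped; D skipped.
2 of 5 scheduled.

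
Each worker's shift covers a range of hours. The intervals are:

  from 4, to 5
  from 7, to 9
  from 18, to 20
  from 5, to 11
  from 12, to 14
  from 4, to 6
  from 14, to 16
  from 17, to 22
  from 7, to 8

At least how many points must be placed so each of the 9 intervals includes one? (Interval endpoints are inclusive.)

4

Sort by right endpoint; whenever an interval is uncovered, place a point at its right end.
By right end: [4,5]  [4,6]  [7,8]  [7,9]  [5,11]  [12,14]  [14,16]  [18,20]  [17,22]
[4,5] uncovered → point at 5; [7,8] uncovered → point at 8; [12,14] uncovered → point at 14; [18,20] uncovered → point at 20.
Points: 5, 8, 14, 20 (4 total).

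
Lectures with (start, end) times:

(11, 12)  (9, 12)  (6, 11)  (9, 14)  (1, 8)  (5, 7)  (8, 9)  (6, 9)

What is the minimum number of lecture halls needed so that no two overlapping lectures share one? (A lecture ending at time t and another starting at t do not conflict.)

The answer is the maximum number of intervals overlapping at any instant.
starts: [1, 5, 6, 6, 8, 9, 9, 11]
ends:   [7, 8, 9, 9, 11, 12, 12, 14]
s1→1 s5→2 s6→3 s6→4  — peak 4.

4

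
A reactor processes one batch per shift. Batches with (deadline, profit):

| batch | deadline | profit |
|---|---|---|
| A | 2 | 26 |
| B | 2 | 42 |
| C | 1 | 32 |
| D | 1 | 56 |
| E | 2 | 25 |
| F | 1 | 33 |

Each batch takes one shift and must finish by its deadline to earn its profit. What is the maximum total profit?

98

By profit: D(d1,56), B(d2,42), F(d1,33), C(d1,32), A(d2,26), E(d2,25)
D→slot 1; B→slot 2; F skipped; C skipped; A skipped; E skipped.
Profit = 56 + 42 = 98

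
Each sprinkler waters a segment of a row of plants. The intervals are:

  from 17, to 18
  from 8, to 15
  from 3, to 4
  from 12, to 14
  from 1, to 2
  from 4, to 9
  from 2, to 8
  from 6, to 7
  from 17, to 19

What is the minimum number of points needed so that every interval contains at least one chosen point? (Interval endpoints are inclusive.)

5

Process intervals by earliest right end; each time one isn't hit yet, stab at its right endpoint.
By right end: [1,2]  [3,4]  [6,7]  [2,8]  [4,9]  [12,14]  [8,15]  [17,18]  [17,19]
[1,2] uncovered → point at 2; [3,4] uncovered → point at 4; [6,7] uncovered → point at 7; [12,14] uncovered → point at 14; [17,18] uncovered → point at 18.
Points: 2, 4, 7, 14, 18 (5 total).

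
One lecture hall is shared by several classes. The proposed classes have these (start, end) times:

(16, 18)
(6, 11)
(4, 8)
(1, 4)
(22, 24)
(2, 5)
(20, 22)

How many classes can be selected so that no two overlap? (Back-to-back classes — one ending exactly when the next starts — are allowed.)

Sorted by end: (1,4)  (2,5)  (4,8)  (6,11)  (16,18)  (20,22)  (22,24)
take (1,4); take (4,8); skip (6,11); take (16,18); take (20,22); take (22,24).
Selected 5 classes.

5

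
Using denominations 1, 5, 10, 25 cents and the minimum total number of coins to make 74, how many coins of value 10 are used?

Greedy: take as many of the largest coin as possible, then repeat with the remainder.
74 − 2×25→24 − 2×10→4 − 4×1→0
Count of 10: 2

2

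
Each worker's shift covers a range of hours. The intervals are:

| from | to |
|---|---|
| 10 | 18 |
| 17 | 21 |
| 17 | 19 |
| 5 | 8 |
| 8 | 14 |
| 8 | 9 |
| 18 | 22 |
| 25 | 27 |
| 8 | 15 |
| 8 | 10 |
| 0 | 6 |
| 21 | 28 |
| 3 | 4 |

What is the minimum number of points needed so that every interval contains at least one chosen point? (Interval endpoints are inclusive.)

Sorted: [3,4] [0,6] [5,8] [8,9] [8,10] [8,14] [8,15] [10,18] [17,19] [17,21] [18,22] [25,27] [21,28]
{[3,4],[0,6]} hit by 4; {[5,8],[8,9],[8,10],[8,14],[8,15]} hit by 8; {[10,18],[17,19],[17,21],[18,22]} hit by 18; {[25,27],[21,28]} hit by 27.
Points: 4, 8, 18, 27 (4 total).

4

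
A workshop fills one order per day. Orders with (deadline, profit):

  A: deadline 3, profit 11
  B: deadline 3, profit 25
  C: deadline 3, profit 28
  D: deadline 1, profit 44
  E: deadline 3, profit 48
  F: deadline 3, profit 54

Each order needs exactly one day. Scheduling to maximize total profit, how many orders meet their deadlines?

By profit: F(d3,54), E(d3,48), D(d1,44), C(d3,28), B(d3,25), A(d3,11)
F→slot 3; E→slot 2; D→slot 1; C skipped; B skipped; A skipped.
3 of 6 scheduled.

3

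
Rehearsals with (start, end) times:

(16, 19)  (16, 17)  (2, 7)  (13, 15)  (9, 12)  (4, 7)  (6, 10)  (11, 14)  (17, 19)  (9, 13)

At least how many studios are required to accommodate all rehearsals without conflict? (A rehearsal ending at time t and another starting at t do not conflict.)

Count concurrent intervals with a sweep; the peak is the room count.
starts: [2, 4, 6, 9, 9, 11, 13, 16, 16, 17]
ends:   [7, 7, 10, 12, 13, 14, 15, 17, 19, 19]
s2→1 s4→2 s6→3  — peak 3.

3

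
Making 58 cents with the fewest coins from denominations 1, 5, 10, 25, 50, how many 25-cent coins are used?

58 = 1×50 + 1×5 + 3×1
Count of 25: 0

0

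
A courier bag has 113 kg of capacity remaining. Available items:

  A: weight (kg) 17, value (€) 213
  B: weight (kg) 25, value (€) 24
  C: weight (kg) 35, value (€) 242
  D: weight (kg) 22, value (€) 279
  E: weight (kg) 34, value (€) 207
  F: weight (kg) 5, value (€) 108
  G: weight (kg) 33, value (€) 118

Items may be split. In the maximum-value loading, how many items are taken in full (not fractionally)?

5

Ratios (sorted): F 21.60, D 12.68, A 12.53, C 6.91, E 6.09, G 3.58, B 0.96
take F (5 @ 108); take D (22 @ 279); take A (17 @ 213); take C (35 @ 242); take E (34 @ 207). Capacity used 113/113.
5 item(s) taken whole.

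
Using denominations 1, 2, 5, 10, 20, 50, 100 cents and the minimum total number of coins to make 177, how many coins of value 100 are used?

Greedy: take as many of the largest coin as possible, then repeat with the remainder.
177 = 1×100 + 1×50 + 1×20 + 1×5 + 1×2
Count of 100: 1

1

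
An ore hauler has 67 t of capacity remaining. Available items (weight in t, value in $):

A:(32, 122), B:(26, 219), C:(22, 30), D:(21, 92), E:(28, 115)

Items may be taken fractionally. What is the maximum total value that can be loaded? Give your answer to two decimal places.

Sort by value per unit weight and fill in that order.
Ratios (sorted): B 8.42, D 4.38, E 4.11, A 3.81, C 1.36
take B (26 @ 219); take D (21 @ 92); take 20/28 of E → 82.14. Capacity used 67/67.
Total value = 393.14

393.14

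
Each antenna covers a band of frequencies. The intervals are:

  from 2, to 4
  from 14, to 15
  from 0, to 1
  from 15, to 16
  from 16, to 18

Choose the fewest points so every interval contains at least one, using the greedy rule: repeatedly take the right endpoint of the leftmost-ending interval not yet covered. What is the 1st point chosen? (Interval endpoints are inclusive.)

1

Process intervals by earliest right end; each time one isn't hit yet, stab at its right endpoint.
By right end: [0,1]  [2,4]  [14,15]  [15,16]  [16,18]
[0,1] uncovered → point at 1; [2,4] uncovered → point at 4; [14,15] uncovered → point at 15; [16,18] uncovered → point at 18.
Points: 1, 4, 15, 18 (4 total).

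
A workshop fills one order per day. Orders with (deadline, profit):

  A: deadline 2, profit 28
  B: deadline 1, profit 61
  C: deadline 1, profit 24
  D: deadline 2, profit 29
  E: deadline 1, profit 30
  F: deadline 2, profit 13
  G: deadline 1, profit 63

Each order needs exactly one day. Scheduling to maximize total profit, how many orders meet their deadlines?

2

Sort by profit descending; place each in the latest free slot ≤ its deadline.
Profit order: G=63 B=61 E=30 D=29 A=28 C=24 F=13
Assign: G→slot 1, B skipped, E skipped, D→slot 2, A skipped, C skipped, F skipped.
Slots: [1:G] [2:D]
2 of 7 scheduled.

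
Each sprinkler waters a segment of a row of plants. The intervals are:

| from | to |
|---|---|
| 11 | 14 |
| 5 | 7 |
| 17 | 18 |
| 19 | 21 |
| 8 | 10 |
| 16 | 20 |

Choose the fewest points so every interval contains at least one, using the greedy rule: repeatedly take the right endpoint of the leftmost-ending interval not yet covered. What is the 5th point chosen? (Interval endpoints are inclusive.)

21

By right end: [5,7]  [8,10]  [11,14]  [17,18]  [16,20]  [19,21]
[5,7] uncovered → point at 7; [8,10] uncovered → point at 10; [11,14] uncovered → point at 14; [17,18] uncovered → point at 18; [19,21] uncovered → point at 21.
Points: 7, 10, 14, 18, 21 (5 total).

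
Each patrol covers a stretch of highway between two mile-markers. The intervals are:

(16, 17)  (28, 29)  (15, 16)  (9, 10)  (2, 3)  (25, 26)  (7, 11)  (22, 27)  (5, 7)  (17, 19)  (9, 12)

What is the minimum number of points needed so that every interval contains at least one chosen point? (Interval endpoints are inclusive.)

Process intervals by earliest right end; each time one isn't hit yet, stab at its right endpoint.
Sorted: [2,3] [5,7] [9,10] [7,11] [9,12] [15,16] [16,17] [17,19] [25,26] [22,27] [28,29]
{[2,3]} hit by 3; {[5,7]} hit by 7; {[9,10],[7,11],[9,12]} hit by 10; {[15,16],[16,17]} hit by 16; {[17,19]} hit by 19; {[25,26],[22,27]} hit by 26; {[28,29]} hit by 29.
Points: 3, 7, 10, 16, 19, 26, 29 (7 total).

7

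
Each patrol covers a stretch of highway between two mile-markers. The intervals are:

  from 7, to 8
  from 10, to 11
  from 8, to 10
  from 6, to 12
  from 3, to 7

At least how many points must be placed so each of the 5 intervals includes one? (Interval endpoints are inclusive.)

2

Sorted: [3,7] [7,8] [8,10] [10,11] [6,12]
{[3,7],[7,8]} hit by 7; {[8,10],[10,11],[6,12]} hit by 10.
Points: 7, 10 (2 total).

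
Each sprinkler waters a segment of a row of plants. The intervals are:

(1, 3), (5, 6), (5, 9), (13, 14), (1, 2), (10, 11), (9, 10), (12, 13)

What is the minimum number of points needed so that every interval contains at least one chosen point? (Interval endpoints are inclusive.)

Process intervals by earliest right end; each time one isn't hit yet, stab at its right endpoint.
By right end: [1,2]  [1,3]  [5,6]  [5,9]  [9,10]  [10,11]  [12,13]  [13,14]
[1,2] uncovered → point at 2; [5,6] uncovered → point at 6; [9,10] uncovered → point at 10; [12,13] uncovered → point at 13.
Points: 2, 6, 10, 13 (4 total).

4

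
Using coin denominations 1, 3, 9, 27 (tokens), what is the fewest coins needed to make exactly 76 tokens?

6

Greedy: take as many of the largest coin as possible, then repeat with the remainder.
76 − 2×27→22 − 2×9→4 − 1×3→1 − 1×1→0
Total coins = 2 + 2 + 1 + 1 = 6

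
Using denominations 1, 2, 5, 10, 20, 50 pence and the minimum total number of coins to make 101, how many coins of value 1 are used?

101 = 2×50 + 1×1
Count of 1: 1

1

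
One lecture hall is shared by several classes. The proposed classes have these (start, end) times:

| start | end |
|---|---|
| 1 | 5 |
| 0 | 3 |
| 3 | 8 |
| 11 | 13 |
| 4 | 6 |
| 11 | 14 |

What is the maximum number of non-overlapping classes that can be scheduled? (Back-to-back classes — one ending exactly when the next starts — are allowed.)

3

By end time: (0,3), (1,5), (4,6), (3,8), (11,13), (11,14).
Pick (0,3); next start ≥ 3 → (4,6); next start ≥ 6 → (11,13).
Selected 3 classes.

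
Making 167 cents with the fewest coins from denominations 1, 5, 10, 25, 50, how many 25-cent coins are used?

Greedy: take as many of the largest coin as possible, then repeat with the remainder.
167 − 3×50→17 − 1×10→7 − 1×5→2 − 2×1→0
Count of 25: 0

0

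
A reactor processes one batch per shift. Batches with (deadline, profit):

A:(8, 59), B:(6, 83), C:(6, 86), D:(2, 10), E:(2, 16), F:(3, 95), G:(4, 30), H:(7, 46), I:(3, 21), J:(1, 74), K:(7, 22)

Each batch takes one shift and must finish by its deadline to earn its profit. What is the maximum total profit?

495

Take jobs in profit order; each goes to the latest open slot no later than its deadline.
Profit order: F=95 C=86 B=83 J=74 A=59 H=46 G=30 K=22 I=21 E=16 D=10
Assign: F→slot 3, C→slot 6, B→slot 5, J→slot 1, A→slot 8, H→slot 7, G→slot 4, K→slot 2, I skipped, E skipped, D skipped.
Slots: [1:J] [2:K] [3:F] [4:G] [5:B] [6:C] [7:H] [8:A]
Profit = 74 + 22 + 95 + 30 + 83 + 86 + 46 + 59 = 495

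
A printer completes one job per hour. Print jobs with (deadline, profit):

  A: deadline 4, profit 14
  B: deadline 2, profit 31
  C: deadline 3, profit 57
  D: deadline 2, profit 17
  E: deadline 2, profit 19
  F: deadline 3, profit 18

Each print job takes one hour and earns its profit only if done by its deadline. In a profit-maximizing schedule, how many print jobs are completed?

4

Sort by profit descending; place each in the latest free slot ≤ its deadline.
Profit order: C=57 B=31 E=19 F=18 D=17 A=14
Assign: C→slot 3, B→slot 2, E→slot 1, F skipped, D skipped, A→slot 4.
Slots: [1:E] [2:B] [3:C] [4:A]
4 of 6 scheduled.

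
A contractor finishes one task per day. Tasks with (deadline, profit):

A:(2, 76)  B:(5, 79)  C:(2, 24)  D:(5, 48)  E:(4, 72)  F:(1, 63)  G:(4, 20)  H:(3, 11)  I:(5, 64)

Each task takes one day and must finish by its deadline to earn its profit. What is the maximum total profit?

By profit: B(d5,79), A(d2,76), E(d4,72), I(d5,64), F(d1,63), D(d5,48), C(d2,24), G(d4,20), H(d3,11)
B→slot 5; A→slot 2; E→slot 4; I→slot 3; F→slot 1; D skipped; C skipped; G skipped; H skipped.
Profit = 63 + 76 + 64 + 72 + 79 = 354

354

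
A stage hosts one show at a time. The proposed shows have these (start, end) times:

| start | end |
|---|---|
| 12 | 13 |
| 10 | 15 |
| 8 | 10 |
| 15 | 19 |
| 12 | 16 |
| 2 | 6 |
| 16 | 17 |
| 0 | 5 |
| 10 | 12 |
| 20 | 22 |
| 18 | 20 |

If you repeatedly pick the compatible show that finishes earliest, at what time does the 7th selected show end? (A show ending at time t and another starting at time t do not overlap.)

22

Sort by end time and greedily take each interval whose start is ≥ the last chosen end.
By end time: (0,5), (2,6), (8,10), (10,12), (12,13), (10,15), (12,16), (16,17), (15,19), (18,20), (20,22).
Pick (0,5); next start ≥ 5 → (8,10); next start ≥ 10 → (10,12); next start ≥ 12 → (12,13); next start ≥ 13 → (16,17); next start ≥ 17 → (18,20); next start ≥ 20 → (20,22).
Selected: (0,5) (8,10) (10,12) (12,13) (16,17) (18,20) (20,22)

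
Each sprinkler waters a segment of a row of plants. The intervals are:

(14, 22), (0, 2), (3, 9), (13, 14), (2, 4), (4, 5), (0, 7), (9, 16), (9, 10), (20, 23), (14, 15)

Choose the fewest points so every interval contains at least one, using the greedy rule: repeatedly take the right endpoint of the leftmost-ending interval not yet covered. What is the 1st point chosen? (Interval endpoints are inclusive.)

2

By right end: [0,2]  [2,4]  [4,5]  [0,7]  [3,9]  [9,10]  [13,14]  [14,15]  [9,16]  [14,22]  [20,23]
[0,2] uncovered → point at 2; [4,5] uncovered → point at 5; [9,10] uncovered → point at 10; [13,14] uncovered → point at 14; [20,23] uncovered → point at 23.
Points: 2, 5, 10, 14, 23 (5 total).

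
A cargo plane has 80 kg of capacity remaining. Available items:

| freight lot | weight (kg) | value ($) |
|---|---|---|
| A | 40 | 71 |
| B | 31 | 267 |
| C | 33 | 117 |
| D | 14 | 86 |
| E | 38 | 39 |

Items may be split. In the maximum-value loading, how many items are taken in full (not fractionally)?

Sort by value per unit weight and fill in that order.
Order: B (267/31=8.61) > D (86/14=6.14) > C (117/33=3.55) > A (71/40=1.77) > E (39/38=1.03)
Fill: take B (31 @ 267) → take D (14 @ 86) → take C (33 @ 117) → take 2/40 of A → 3.55; 80/80 used.
3 item(s) taken whole; one partial (take 2/40 of A).

3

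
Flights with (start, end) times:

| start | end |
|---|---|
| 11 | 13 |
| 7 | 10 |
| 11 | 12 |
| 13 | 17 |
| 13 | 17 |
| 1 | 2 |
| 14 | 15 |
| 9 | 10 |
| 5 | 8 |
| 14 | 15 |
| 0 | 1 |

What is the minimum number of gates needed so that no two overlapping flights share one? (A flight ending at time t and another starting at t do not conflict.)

4

Events (time:±→running): 0:+→1 1:-→0 1:+→1 2:-→0 5:+→1 7:+→2 8:-→1 9:+→2 10:-→1 10:-→0 11:+→1 11:+→2 12:-→1 13:-→0 13:+→1 13:+→2 14:+→3 14:+→4 … peak 4.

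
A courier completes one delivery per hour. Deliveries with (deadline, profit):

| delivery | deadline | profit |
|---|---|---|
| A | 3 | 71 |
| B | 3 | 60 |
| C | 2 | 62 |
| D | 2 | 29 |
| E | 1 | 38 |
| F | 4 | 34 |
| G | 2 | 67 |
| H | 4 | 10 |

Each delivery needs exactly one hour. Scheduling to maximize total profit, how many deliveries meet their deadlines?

Sort by profit descending; place each in the latest free slot ≤ its deadline.
Profit order: A=71 G=67 C=62 B=60 E=38 F=34 D=29 H=10
Assign: A→slot 3, G→slot 2, C→slot 1, B skipped, E skipped, F→slot 4, D skipped, H skipped.
Slots: [1:C] [2:G] [3:A] [4:F]
4 of 8 scheduled.

4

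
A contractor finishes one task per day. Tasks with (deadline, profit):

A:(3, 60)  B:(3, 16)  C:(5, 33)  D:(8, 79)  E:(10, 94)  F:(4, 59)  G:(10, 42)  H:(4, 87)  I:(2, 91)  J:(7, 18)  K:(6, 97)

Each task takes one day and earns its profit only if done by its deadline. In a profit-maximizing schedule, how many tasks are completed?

10

Sort by profit descending; place each in the latest free slot ≤ its deadline.
Profit order: K=97 E=94 I=91 H=87 D=79 A=60 F=59 G=42 C=33 J=18 B=16
Assign: K→slot 6, E→slot 10, I→slot 2, H→slot 4, D→slot 8, A→slot 3, F→slot 1, G→slot 9, C→slot 5, J→slot 7, B skipped.
Slots: [1:F] [2:I] [3:A] [4:H] [5:C] [6:K] [7:J] [8:D] [9:G] [10:E]
10 of 11 scheduled.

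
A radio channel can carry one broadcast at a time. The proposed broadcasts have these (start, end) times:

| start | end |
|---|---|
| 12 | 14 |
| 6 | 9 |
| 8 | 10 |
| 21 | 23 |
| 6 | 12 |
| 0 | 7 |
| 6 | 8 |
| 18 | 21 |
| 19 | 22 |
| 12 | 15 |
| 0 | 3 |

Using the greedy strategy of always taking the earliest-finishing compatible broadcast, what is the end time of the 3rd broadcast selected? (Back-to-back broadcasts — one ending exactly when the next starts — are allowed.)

Greedy by earliest finish: after sorting by end time, pick each interval compatible with the last pick.
By end time: (0,3), (0,7), (6,8), (6,9), (8,10), (6,12), (12,14), (12,15), (18,21), (19,22), (21,23).
Pick (0,3); next start ≥ 3 → (6,8); next start ≥ 8 → (8,10); next start ≥ 10 → (12,14); next start ≥ 14 → (18,21); next start ≥ 21 → (21,23).
Selected: (0,3) (6,8) (8,10) (12,14) (18,21) (21,23)

10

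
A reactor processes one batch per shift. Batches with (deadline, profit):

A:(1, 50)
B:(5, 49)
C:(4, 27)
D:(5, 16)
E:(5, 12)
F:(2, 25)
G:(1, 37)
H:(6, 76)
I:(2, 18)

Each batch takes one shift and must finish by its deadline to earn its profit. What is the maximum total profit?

243

Take jobs in profit order; each goes to the latest open slot no later than its deadline.
Profit order: H=76 A=50 B=49 G=37 C=27 F=25 I=18 D=16 E=12
Assign: H→slot 6, A→slot 1, B→slot 5, G skipped, C→slot 4, F→slot 2, I skipped, D→slot 3, E skipped.
Slots: [1:A] [2:F] [3:D] [4:C] [5:B] [6:H]
Profit = 50 + 25 + 16 + 27 + 49 + 76 = 243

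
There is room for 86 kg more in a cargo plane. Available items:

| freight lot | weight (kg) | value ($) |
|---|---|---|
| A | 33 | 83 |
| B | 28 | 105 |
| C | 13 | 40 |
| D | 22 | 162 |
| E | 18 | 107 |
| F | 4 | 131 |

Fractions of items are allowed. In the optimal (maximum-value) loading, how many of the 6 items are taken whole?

5

Sort by value per unit weight and fill in that order.
Order: F (131/4=32.75) > D (162/22=7.36) > E (107/18=5.94) > B (105/28=3.75) > C (40/13=3.08) > A (83/33=2.52)
Fill: take F (4 @ 131) → take D (22 @ 162) → take E (18 @ 107) → take B (28 @ 105) → take C (13 @ 40) → take 1/33 of A → 2.52; 86/86 used.
5 item(s) taken whole; one partial (take 1/33 of A).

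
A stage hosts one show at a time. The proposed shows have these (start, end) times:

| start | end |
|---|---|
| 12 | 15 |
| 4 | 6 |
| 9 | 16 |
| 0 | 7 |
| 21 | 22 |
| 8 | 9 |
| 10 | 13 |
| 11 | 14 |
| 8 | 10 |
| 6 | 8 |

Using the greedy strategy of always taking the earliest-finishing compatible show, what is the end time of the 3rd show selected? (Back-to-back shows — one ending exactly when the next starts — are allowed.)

9

By end time: (4,6), (0,7), (6,8), (8,9), (8,10), (10,13), (11,14), (12,15), (9,16), (21,22).
Pick (4,6); next start ≥ 6 → (6,8); next start ≥ 8 → (8,9); next start ≥ 9 → (10,13); next start ≥ 13 → (21,22).
Selected: (4,6) (6,8) (8,9) (10,13) (21,22)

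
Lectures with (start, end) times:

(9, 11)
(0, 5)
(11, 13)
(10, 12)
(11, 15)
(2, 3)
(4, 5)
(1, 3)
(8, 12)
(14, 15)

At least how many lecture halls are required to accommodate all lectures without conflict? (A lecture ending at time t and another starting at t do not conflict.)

4

Events (time:±→running): 0:+→1 1:+→2 2:+→3 3:-→2 3:-→1 4:+→2 5:-→1 5:-→0 8:+→1 9:+→2 10:+→3 11:-→2 11:+→3 11:+→4 … peak 4.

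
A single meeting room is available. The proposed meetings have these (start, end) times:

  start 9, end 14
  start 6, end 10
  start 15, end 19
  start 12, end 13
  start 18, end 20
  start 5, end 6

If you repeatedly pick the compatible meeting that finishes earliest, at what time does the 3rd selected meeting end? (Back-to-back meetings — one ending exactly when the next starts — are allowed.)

13

Sort by end time and greedily take each interval whose start is ≥ the last chosen end.
Sorted by end: (5,6)  (6,10)  (12,13)  (9,14)  (15,19)  (18,20)
take (5,6); take (6,10); take (12,13); take (15,19).
Selected: (5,6) (6,10) (12,13) (15,19)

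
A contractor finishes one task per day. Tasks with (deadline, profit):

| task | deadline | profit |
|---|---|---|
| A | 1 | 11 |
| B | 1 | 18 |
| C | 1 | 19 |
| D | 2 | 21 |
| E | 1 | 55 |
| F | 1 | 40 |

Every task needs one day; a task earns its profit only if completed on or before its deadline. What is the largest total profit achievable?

Profit order: E=55 F=40 D=21 C=19 B=18 A=11
Assign: E→slot 1, F skipped, D→slot 2, C skipped, B skipped, A skipped.
Slots: [1:E] [2:D]
Profit = 55 + 21 = 76

76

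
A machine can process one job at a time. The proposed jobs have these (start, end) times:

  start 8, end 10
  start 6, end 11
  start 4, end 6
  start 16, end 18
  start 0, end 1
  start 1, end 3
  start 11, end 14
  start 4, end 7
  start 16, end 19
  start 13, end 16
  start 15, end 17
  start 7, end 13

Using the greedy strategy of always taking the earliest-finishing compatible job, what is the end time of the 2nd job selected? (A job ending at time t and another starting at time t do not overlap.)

3

By end time: (0,1), (1,3), (4,6), (4,7), (8,10), (6,11), (7,13), (11,14), (13,16), (15,17), (16,18), (16,19).
Pick (0,1); next start ≥ 1 → (1,3); next start ≥ 3 → (4,6); next start ≥ 6 → (8,10); next start ≥ 10 → (11,14); next start ≥ 14 → (15,17).
Selected: (0,1) (1,3) (4,6) (8,10) (11,14) (15,17)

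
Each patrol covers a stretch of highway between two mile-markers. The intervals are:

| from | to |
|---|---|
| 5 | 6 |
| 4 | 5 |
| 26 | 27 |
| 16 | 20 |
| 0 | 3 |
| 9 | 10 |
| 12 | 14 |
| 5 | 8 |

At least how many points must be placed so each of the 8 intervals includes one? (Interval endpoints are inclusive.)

Sort by right endpoint; whenever an interval is uncovered, place a point at its right end.
Sorted: [0,3] [4,5] [5,6] [5,8] [9,10] [12,14] [16,20] [26,27]
{[0,3]} hit by 3; {[4,5],[5,6],[5,8]} hit by 5; {[9,10]} hit by 10; {[12,14]} hit by 14; {[16,20]} hit by 20; {[26,27]} hit by 27.
Points: 3, 5, 10, 14, 20, 27 (6 total).

6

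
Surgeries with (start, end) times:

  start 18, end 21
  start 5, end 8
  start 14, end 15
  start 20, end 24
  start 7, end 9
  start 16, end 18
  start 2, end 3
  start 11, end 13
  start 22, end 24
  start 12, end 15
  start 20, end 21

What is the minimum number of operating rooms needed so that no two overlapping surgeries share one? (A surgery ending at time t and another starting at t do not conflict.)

3

The answer is the maximum number of intervals overlapping at any instant.
starts: [2, 5, 7, 11, 12, 14, 16, 18, 20, 20, 22]
ends:   [3, 8, 9, 13, 15, 15, 18, 21, 21, 24, 24]
s2→1 e3→0 s5→1 s7→2 e8→1 e9→0 s11→1 s12→2 e13→1 s14→2 e15→1 e15→0 s16→1 e18→0 s18→1 s20→2 s20→3  — peak 3.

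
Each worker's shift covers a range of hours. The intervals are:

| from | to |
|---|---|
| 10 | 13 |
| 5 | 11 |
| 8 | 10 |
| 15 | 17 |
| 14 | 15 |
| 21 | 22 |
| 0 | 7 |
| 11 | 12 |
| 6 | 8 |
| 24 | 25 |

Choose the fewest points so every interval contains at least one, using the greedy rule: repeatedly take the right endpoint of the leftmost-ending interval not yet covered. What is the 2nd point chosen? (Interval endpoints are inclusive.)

10

Process intervals by earliest right end; each time one isn't hit yet, stab at its right endpoint.
Sorted: [0,7] [6,8] [8,10] [5,11] [11,12] [10,13] [14,15] [15,17] [21,22] [24,25]
{[0,7],[6,8]} hit by 7; {[8,10],[5,11]} hit by 10; {[11,12],[10,13]} hit by 12; {[14,15],[15,17]} hit by 15; {[21,22]} hit by 22; {[24,25]} hit by 25.
Points: 7, 10, 12, 15, 22, 25 (6 total).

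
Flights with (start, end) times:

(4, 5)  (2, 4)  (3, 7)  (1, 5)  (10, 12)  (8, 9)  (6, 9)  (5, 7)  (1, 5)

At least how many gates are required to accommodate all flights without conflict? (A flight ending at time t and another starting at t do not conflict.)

4

starts: [1, 1, 2, 3, 4, 5, 6, 8, 10]
ends:   [4, 5, 5, 5, 7, 7, 9, 9, 12]
s1→1 s1→2 s2→3 s3→4  — peak 4.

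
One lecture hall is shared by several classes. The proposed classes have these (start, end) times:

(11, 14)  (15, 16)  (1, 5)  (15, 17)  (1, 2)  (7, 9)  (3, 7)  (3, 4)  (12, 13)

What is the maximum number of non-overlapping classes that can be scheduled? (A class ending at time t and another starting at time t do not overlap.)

Greedy by earliest finish: after sorting by end time, pick each interval compatible with the last pick.
Sorted by end: (1,2)  (3,4)  (1,5)  (3,7)  (7,9)  (12,13)  (11,14)  (15,16)  (15,17)
take (1,2); take (3,4); skip (1,5); take (7,9); take (12,13); take (15,16).
Selected 5 classes.

5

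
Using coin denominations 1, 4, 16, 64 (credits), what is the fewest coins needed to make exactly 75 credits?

75 − 1×64→11 − 2×4→3 − 3×1→0
Total coins = 1 + 2 + 3 = 6

6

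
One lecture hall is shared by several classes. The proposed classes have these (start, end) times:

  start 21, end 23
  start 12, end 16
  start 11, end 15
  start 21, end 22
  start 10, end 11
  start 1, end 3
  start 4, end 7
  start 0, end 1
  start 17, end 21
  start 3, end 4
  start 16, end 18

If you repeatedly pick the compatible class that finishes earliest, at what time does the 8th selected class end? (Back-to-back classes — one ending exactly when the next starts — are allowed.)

22

Sorted by end: (0,1)  (1,3)  (3,4)  (4,7)  (10,11)  (11,15)  (12,16)  (16,18)  (17,21)  (21,22)  (21,23)
take (0,1); take (1,3); take (3,4); take (4,7); take (10,11); take (11,15); take (16,18); skip (17,21); take (21,22).
Selected: (0,1) (1,3) (3,4) (4,7) (10,11) (11,15) (16,18) (21,22)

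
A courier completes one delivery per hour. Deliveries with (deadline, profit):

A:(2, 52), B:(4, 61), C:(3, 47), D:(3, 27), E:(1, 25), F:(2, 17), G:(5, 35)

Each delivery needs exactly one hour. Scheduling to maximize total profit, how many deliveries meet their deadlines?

5

Sort by profit descending; place each in the latest free slot ≤ its deadline.
By profit: B(d4,61), A(d2,52), C(d3,47), G(d5,35), D(d3,27), E(d1,25), F(d2,17)
B→slot 4; A→slot 2; C→slot 3; G→slot 5; D→slot 1; E skipped; F skipped.
5 of 7 scheduled.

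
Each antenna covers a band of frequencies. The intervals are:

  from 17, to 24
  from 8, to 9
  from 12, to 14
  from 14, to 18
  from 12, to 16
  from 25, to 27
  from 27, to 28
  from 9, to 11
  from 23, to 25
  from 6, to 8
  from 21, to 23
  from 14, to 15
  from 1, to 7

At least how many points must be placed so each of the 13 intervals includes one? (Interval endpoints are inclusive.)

By right end: [1,7]  [6,8]  [8,9]  [9,11]  [12,14]  [14,15]  [12,16]  [14,18]  [21,23]  [17,24]  [23,25]  [25,27]  [27,28]
[1,7] uncovered → point at 7; [8,9] uncovered → point at 9; [12,14] uncovered → point at 14; [21,23] uncovered → point at 23; [25,27] uncovered → point at 27.
Points: 7, 9, 14, 23, 27 (5 total).

5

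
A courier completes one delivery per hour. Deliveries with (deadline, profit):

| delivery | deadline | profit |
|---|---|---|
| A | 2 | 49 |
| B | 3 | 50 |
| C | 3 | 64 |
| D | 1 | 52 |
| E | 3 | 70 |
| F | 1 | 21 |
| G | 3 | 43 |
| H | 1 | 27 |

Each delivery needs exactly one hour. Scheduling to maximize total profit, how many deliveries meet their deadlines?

Take jobs in profit order; each goes to the latest open slot no later than its deadline.
Profit order: E=70 C=64 D=52 B=50 A=49 G=43 H=27 F=21
Assign: E→slot 3, C→slot 2, D→slot 1, B skipped, A skipped, G skipped, H skipped, F skipped.
Slots: [1:D] [2:C] [3:E]
3 of 8 scheduled.

3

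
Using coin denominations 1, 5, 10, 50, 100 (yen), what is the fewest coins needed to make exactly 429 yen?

11

Greedy: take as many of the largest coin as possible, then repeat with the remainder.
429 − 4×100→29 − 2×10→9 − 1×5→4 − 4×1→0
Total coins = 4 + 2 + 1 + 4 = 11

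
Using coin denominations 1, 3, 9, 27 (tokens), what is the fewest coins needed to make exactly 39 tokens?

3

Greedy: take as many of the largest coin as possible, then repeat with the remainder.
39 − 1×27→12 − 1×9→3 − 1×3→0
Total coins = 1 + 1 + 1 = 3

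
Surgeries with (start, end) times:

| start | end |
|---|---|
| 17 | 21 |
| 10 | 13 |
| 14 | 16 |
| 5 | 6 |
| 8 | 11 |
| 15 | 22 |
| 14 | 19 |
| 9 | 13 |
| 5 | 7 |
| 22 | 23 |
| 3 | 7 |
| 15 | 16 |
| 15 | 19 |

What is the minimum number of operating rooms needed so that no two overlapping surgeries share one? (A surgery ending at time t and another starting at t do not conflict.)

The answer is the maximum number of intervals overlapping at any instant.
Events (time:±→running): 3:+→1 5:+→2 5:+→3 6:-→2 7:-→1 7:-→0 8:+→1 9:+→2 10:+→3 11:-→2 13:-→1 13:-→0 14:+→1 14:+→2 15:+→3 15:+→4 15:+→5 … peak 5.

5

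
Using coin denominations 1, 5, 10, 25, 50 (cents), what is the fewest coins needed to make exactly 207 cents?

207 − 4×50→7 − 1×5→2 − 2×1→0
Total coins = 4 + 1 + 2 = 7

7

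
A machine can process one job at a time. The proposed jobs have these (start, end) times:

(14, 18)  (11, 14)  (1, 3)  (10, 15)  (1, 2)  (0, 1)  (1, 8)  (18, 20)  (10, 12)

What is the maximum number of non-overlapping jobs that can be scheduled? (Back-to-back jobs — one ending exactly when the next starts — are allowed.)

By end time: (0,1), (1,2), (1,3), (1,8), (10,12), (11,14), (10,15), (14,18), (18,20).
Pick (0,1); next start ≥ 1 → (1,2); next start ≥ 2 → (10,12); next start ≥ 12 → (14,18); next start ≥ 18 → (18,20).
Selected 5 jobs.

5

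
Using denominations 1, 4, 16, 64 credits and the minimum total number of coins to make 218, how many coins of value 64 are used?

3

218 − 3×64→26 − 1×16→10 − 2×4→2 − 2×1→0
Count of 64: 3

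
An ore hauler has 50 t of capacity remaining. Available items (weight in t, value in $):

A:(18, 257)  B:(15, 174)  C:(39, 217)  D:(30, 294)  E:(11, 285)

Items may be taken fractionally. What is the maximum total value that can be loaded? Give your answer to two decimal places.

Order: E (285/11=25.91) > A (257/18=14.28) > B (174/15=11.60) > D (294/30=9.80) > C (217/39=5.56)
Fill: take E (11 @ 285) → take A (18 @ 257) → take B (15 @ 174) → take 6/30 of D → 58.80; 50/50 used.
Total value = 774.80

774.80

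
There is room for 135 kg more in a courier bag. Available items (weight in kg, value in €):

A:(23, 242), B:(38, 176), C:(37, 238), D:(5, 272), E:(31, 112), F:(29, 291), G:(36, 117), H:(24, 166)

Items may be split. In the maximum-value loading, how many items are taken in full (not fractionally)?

5

Order: D (272/5=54.40) > A (242/23=10.52) > F (291/29=10.03) > H (166/24=6.92) > C (238/37=6.43) > B (176/38=4.63) > E (112/31=3.61) > G (117/36=3.25)
Fill: take D (5 @ 272) → take A (23 @ 242) → take F (29 @ 291) → take H (24 @ 166) → take C (37 @ 238) → take 17/38 of B → 78.74; 135/135 used.
5 item(s) taken whole; one partial (take 17/38 of B).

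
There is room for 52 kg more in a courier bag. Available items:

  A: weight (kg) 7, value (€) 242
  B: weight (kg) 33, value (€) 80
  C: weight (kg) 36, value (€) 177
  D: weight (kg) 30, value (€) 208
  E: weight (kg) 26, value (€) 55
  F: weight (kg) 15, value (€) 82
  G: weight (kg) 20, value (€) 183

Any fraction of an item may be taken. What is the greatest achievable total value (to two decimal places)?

598.33

Ratios (sorted): A 34.57, G 9.15, D 6.93, F 5.47, C 4.92, B 2.42, E 2.12
take A (7 @ 242); take G (20 @ 183); take 25/30 of D → 173.33. Capacity used 52/52.
Total value = 598.33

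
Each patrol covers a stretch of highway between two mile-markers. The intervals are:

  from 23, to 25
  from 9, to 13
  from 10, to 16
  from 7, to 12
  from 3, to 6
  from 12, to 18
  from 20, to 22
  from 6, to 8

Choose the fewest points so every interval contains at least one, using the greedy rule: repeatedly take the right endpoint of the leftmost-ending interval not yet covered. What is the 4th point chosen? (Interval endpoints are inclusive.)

Sort by right endpoint; whenever an interval is uncovered, place a point at its right end.
By right end: [3,6]  [6,8]  [7,12]  [9,13]  [10,16]  [12,18]  [20,22]  [23,25]
[3,6] uncovered → point at 6; [7,12] uncovered → point at 12; [20,22] uncovered → point at 22; [23,25] uncovered → point at 25.
Points: 6, 12, 22, 25 (4 total).

25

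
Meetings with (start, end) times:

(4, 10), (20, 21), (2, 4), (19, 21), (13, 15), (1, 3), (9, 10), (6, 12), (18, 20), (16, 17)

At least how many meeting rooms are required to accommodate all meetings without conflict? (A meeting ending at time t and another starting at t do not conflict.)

3

Count concurrent intervals with a sweep; the peak is the room count.
Events (time:±→running): 1:+→1 2:+→2 3:-→1 4:-→0 4:+→1 6:+→2 9:+→3 … peak 3.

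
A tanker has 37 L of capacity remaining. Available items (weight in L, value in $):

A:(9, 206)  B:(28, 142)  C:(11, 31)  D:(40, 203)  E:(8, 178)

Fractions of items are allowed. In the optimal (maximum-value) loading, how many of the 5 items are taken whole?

Ratios (sorted): A 22.89, E 22.25, D 5.08, B 5.07, C 2.82
take A (9 @ 206); take E (8 @ 178); take 20/40 of D → 101.50. Capacity used 37/37.
2 item(s) taken whole; one partial (take 20/40 of D).

2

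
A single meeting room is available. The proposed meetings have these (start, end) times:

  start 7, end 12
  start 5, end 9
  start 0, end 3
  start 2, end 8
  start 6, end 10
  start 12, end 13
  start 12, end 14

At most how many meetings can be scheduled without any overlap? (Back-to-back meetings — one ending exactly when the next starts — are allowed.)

Sort by end time and greedily take each interval whose start is ≥ the last chosen end.
Sorted by end: (0,3)  (2,8)  (5,9)  (6,10)  (7,12)  (12,13)  (12,14)
take (0,3); skip (2,8); take (5,9); take (12,13); skip (12,14).
Selected 3 meetings.

3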